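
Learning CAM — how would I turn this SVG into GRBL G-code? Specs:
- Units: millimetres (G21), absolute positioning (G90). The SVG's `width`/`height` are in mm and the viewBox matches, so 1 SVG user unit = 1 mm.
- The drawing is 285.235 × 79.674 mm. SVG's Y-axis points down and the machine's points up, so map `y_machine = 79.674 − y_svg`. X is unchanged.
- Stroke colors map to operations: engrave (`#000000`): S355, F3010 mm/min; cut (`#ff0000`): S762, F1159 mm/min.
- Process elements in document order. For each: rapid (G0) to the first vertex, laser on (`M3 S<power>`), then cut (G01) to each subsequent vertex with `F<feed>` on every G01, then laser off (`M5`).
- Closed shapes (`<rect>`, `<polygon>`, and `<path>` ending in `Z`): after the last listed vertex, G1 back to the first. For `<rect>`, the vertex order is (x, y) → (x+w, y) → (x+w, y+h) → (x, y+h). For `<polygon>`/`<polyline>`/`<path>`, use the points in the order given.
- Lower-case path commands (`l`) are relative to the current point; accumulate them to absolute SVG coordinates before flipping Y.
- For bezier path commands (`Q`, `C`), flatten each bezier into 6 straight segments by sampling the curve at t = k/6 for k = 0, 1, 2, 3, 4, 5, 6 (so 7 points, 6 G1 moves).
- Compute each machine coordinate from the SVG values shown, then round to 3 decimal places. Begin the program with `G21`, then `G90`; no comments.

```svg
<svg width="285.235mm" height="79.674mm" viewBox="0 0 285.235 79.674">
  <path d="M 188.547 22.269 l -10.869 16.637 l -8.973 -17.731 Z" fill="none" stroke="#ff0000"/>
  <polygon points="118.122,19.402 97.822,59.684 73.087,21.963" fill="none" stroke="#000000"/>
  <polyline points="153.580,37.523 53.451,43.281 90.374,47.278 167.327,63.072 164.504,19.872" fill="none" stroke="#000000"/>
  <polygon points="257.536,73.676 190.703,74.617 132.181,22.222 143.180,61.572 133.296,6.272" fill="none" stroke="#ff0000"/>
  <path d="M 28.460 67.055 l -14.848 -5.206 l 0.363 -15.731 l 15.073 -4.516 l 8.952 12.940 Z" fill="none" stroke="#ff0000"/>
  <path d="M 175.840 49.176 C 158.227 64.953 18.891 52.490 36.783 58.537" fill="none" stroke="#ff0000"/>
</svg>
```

G21
G90
G0 X188.547 Y57.405
M3 S762
G01 X177.678 Y40.768 F1159
G01 X168.705 Y58.499 F1159
G01 X188.547 Y57.405 F1159
M5
G0 X118.122 Y60.272
M3 S355
G01 X97.822 Y19.990 F3010
G01 X73.087 Y57.711 F3010
G01 X118.122 Y60.272 F3010
M5
G0 X153.580 Y42.151
M3 S355
G01 X53.451 Y36.393 F3010
G01 X90.374 Y32.396 F3010
G01 X167.327 Y16.602 F3010
G01 X164.504 Y59.802 F3010
M5
G0 X257.536 Y5.998
M3 S762
G01 X190.703 Y5.057 F1159
G01 X132.181 Y57.452 F1159
G01 X143.180 Y18.102 F1159
G01 X133.296 Y73.402 F1159
G01 X257.536 Y5.998 F1159
M5
G0 X28.460 Y12.619
M3 S762
G01 X13.612 Y17.825 F1159
G01 X13.975 Y33.556 F1159
G01 X29.048 Y38.072 F1159
G01 X38.000 Y25.132 F1159
G01 X28.460 Y12.619 F1159
M5
G0 X175.840 Y30.498
M3 S762
G01 X158.181 Y24.746 F1159
G01 X127.984 Y22.403 F1159
G01 X92.997 Y22.169 F1159
G01 X60.969 Y22.745 F1159
G01 X39.648 Y22.834 F1159
G01 X36.783 Y21.137 F1159
M5

1 u = 1 mm; y_m = 79.674 − y.

[1] `<path>` regular polygon, #ff0000→cut S762 F1159: (188.547,57.405) → (177.678,40.768) → (168.705,58.499) → (188.547,57.405) (closed)

[2] `<polygon>` regular polygon, #000000→engrave S355 F3010: (118.122,60.272) → (97.822,19.990) → (73.087,57.711) → (118.122,60.272) (closed)

[3] `<polyline>` open polyline, #000000→engrave S355 F3010: (153.580,42.151) → (53.451,36.393) → (90.374,32.396) → (167.327,16.602) → (164.504,59.802)

[4] `<polygon>` closed polygon, #ff0000→cut S762 F1159: (257.536,5.998) → (190.703,5.057) → (132.181,57.452) → (143.180,18.102) → (133.296,73.402) → (257.536,5.998) (closed)

[5] `<path>` regular polygon, #ff0000→cut S762 F1159: (28.460,12.619) → (13.612,17.825) → (13.975,33.556) → (29.048,38.072) → (38.000,25.132) → (28.460,12.619) (closed)

[6] `<path>` cubic bezier, #ff0000→cut S762 F1159: (175.840,30.498) → (158.181,24.746) → (127.984,22.403) → (92.997,22.169) → (60.969,22.745) → (39.648,22.834) → (36.783,21.137)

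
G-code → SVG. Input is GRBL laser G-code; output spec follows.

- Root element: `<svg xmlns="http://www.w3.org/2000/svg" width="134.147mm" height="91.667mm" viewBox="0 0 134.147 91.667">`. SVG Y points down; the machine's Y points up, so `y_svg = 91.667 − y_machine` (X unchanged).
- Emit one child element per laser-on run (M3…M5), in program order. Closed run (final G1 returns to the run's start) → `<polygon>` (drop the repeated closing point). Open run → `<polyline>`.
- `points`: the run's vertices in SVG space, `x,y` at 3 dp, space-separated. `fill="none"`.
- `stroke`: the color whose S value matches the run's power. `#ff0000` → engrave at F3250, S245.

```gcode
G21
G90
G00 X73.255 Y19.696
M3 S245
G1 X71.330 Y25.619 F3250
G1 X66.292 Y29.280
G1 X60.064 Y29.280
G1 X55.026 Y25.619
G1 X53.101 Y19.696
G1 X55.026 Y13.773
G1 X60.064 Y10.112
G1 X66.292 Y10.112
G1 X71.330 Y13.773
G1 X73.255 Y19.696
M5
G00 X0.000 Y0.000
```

<svg xmlns="http://www.w3.org/2000/svg" width="134.147mm" height="91.667mm" viewBox="0 0 134.147 91.667">
  <polygon points="73.255,71.971 71.330,66.048 66.292,62.387 60.064,62.387 55.026,66.048 53.101,71.971 55.026,77.894 60.064,81.555 66.292,81.555 71.330,77.894" fill="none" stroke="#ff0000"/>
</svg>

y_svg = 91.667 − y_m. Every run uses S245, so all elements get stroke `#ff0000` (engrave).

[1] closed run; points: 73.255,71.971 71.330,66.048 66.292,62.387 60.064,62.387 55.026,66.048 53.101,71.971 55.026,77.894 60.064,81.555 66.292,81.555 71.330,77.894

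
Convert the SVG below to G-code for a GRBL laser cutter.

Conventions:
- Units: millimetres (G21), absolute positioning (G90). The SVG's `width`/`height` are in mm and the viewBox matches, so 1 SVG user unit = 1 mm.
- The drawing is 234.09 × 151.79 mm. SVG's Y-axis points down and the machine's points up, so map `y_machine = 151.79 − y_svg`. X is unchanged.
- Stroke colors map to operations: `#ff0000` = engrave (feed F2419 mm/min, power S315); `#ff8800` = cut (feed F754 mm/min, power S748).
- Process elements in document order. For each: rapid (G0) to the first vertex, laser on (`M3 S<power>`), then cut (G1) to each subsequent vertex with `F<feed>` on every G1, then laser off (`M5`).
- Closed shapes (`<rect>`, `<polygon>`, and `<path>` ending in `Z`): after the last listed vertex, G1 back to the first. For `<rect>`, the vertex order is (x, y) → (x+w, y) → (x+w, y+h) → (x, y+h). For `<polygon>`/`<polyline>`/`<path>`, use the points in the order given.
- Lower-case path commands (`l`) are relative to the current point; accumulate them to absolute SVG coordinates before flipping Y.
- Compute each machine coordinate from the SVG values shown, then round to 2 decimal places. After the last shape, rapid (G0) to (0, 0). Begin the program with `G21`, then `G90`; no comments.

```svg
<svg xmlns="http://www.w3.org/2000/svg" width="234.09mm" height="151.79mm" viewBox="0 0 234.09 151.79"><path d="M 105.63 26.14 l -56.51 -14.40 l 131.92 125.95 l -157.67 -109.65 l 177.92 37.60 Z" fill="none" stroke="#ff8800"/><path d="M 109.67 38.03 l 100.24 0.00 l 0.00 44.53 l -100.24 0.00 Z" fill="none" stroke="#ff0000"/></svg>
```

viewBox `0 0 234.09 151.79` with mm width/height → 1 unit = 1 mm. Flip: y_m = 151.79 − y_svg.

**Shape 1** — `<path>` closed polygon, stroke `#ff8800` → cut (S748, F754). Machine vertices: (105.63,125.65) → (49.12,140.05) → (181.04,14.10) → (23.37,123.75) → (201.29,86.15) → (105.63,125.65). Closed: final G1 returns to the first vertex.

**Shape 2** — `<path>` rectangle, stroke `#ff0000` → engrave (S315, F2419). Machine vertices: (109.67,113.76) → (209.91,113.76) → (209.91,69.23) → (109.67,69.23) → (109.67,113.76). Closed: final G1 returns to the first vertex.

G21
G90
G0 X105.63 Y125.65
M3 S748
G1 X49.12 Y140.05 F754
G1 X181.04 Y14.10 F754
G1 X23.37 Y123.75 F754
G1 X201.29 Y86.15 F754
G1 X105.63 Y125.65 F754
M5
G0 X109.67 Y113.76
M3 S315
G1 X209.91 Y113.76 F2419
G1 X209.91 Y69.23 F2419
G1 X109.67 Y69.23 F2419
G1 X109.67 Y113.76 F2419
M5
G0 X0.00 Y0.00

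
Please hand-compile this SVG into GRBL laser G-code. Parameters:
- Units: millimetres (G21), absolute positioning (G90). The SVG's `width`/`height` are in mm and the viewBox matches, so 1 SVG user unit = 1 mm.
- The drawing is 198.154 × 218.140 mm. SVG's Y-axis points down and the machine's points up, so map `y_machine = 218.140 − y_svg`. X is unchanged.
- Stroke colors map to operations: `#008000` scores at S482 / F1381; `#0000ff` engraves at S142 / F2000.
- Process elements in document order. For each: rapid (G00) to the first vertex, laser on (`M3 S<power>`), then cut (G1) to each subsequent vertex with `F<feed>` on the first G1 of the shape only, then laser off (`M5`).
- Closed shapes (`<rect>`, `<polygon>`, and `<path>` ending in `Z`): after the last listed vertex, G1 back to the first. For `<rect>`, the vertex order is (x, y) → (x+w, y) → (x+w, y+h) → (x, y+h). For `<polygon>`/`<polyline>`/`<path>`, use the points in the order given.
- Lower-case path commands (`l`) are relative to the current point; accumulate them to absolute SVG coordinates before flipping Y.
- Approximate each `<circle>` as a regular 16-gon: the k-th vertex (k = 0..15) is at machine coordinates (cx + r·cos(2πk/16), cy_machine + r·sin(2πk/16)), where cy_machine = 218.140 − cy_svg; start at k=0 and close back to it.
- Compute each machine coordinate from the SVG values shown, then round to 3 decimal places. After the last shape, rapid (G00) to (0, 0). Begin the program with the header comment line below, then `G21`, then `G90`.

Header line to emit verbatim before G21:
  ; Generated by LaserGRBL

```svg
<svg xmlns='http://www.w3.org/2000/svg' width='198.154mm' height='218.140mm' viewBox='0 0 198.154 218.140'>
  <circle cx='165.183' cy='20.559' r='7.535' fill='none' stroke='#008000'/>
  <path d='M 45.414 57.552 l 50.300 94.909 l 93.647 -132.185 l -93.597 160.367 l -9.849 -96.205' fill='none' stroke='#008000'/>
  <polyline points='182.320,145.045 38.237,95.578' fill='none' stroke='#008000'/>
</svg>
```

; Generated by LaserGRBL
G21
G90
G00 X172.718 Y197.581
M3 S482
G1 X172.144 Y200.465 F1381
G1 X170.511 Y202.909
G1 X168.067 Y204.542
G1 X165.183 Y205.116
G1 X162.299 Y204.542
G1 X159.855 Y202.909
G1 X158.222 Y200.465
G1 X157.648 Y197.581
G1 X158.222 Y194.697
G1 X159.855 Y192.253
G1 X162.299 Y190.620
G1 X165.183 Y190.046
G1 X168.067 Y190.620
G1 X170.511 Y192.253
G1 X172.144 Y194.697
G1 X172.718 Y197.581
M5
G00 X45.414 Y160.588
M3 S482
G1 X95.714 Y65.679 F1381
G1 X189.361 Y197.864
G1 X95.764 Y37.497
G1 X85.915 Y133.702
M5
G00 X182.320 Y73.095
M3 S482
G1 X38.237 Y122.562 F1381
M5
G00 X0.000 Y0.000

viewBox `0 0 198.154 218.140` with mm width/height → 1 unit = 1 mm. Flip: y_m = 218.140 − y_svg.

**Shape 1** — `<circle>` circle, stroke `#008000` → score (S482, F1381). Machine vertices: (172.718,197.581) → (172.144,200.465) → (170.511,202.909) → (168.067,204.542) → (165.183,205.116) → (162.299,204.542) → (159.855,202.909) → (158.222,200.465) → (157.648,197.581) → (158.222,194.697) → (159.855,192.253) → (162.299,190.620) → (165.183,190.046) → (168.067,190.620) → (170.511,192.253) → (172.144,194.697) → (172.718,197.581). Closed: final G1 returns to the first vertex.

**Shape 2** — `<path>` open polyline, stroke `#008000` → score (S482, F1381). Machine vertices: (45.414,160.588) → (95.714,65.679) → (189.361,197.864) → (95.764,37.497) → (85.915,133.702). Open path.

**Shape 3** — `<polyline>` line segment, stroke `#008000` → score (S482, F1381). Machine vertices: (182.320,73.095) → (38.237,122.562). Open path.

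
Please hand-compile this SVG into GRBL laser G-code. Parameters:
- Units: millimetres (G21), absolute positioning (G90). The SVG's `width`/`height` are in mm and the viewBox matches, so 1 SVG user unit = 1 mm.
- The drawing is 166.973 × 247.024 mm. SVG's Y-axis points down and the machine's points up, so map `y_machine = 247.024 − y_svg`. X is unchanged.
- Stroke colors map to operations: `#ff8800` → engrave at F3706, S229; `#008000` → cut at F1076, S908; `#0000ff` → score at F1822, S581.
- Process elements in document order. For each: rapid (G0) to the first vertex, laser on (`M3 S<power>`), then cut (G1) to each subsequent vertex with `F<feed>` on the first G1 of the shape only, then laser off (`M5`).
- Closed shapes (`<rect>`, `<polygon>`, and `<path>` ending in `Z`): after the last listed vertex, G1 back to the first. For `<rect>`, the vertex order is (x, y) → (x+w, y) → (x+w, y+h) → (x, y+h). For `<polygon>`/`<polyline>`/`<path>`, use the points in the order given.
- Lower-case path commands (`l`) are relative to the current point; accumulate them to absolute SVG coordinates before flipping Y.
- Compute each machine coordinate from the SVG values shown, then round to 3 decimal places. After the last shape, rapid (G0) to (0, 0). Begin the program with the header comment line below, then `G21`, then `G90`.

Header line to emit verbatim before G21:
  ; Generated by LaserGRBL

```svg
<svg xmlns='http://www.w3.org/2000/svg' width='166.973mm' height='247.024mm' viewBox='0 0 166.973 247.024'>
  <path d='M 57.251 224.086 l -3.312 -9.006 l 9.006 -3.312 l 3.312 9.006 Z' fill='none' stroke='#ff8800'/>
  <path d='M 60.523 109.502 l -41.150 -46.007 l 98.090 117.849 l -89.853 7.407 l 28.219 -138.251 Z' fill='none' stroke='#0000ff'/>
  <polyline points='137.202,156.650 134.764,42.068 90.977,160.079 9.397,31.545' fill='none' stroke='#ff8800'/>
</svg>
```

; Generated by LaserGRBL
G21
G90
G0 X57.251 Y22.938
M3 S229
G1 X53.939 Y31.944 F3706
G1 X62.945 Y35.256
G1 X66.257 Y26.250
G1 X57.251 Y22.938
M5
G0 X60.523 Y137.522
M3 S581
G1 X19.373 Y183.529 F1822
G1 X117.463 Y65.680
G1 X27.610 Y58.273
G1 X55.829 Y196.524
G1 X60.523 Y137.522
M5
G0 X137.202 Y90.374
M3 S229
G1 X134.764 Y204.956 F3706
G1 X90.977 Y86.945
G1 X9.397 Y215.479
M5
G0 X0.000 Y0.000

Since the viewBox matches the mm dimensions, user units are millimetres directly. The only transform is the Y-flip y_m = 247.024 − y_svg.

Shape 1 is a regular polygon drawn with `<path>`. Its stroke #ff8800 means engrave at S229, F3706. After flipping Y the toolpath is (57.251,22.938) → (53.939,31.944) → (62.945,35.256) → (66.257,26.250) → (57.251,22.938), returning to the start.

Shape 2 is a closed polygon drawn with `<path>`. Its stroke #0000ff means score at S581, F1822. After flipping Y the toolpath is (60.523,137.522) → (19.373,183.529) → (117.463,65.680) → (27.610,58.273) → (55.829,196.524) → (60.523,137.522), returning to the start.

Shape 3 is a open polyline drawn with `<polyline>`. Its stroke #ff8800 means engrave at S229, F3706. After flipping Y the toolpath is (137.202,90.374) → (134.764,204.956) → (90.977,86.945) → (9.397,215.479).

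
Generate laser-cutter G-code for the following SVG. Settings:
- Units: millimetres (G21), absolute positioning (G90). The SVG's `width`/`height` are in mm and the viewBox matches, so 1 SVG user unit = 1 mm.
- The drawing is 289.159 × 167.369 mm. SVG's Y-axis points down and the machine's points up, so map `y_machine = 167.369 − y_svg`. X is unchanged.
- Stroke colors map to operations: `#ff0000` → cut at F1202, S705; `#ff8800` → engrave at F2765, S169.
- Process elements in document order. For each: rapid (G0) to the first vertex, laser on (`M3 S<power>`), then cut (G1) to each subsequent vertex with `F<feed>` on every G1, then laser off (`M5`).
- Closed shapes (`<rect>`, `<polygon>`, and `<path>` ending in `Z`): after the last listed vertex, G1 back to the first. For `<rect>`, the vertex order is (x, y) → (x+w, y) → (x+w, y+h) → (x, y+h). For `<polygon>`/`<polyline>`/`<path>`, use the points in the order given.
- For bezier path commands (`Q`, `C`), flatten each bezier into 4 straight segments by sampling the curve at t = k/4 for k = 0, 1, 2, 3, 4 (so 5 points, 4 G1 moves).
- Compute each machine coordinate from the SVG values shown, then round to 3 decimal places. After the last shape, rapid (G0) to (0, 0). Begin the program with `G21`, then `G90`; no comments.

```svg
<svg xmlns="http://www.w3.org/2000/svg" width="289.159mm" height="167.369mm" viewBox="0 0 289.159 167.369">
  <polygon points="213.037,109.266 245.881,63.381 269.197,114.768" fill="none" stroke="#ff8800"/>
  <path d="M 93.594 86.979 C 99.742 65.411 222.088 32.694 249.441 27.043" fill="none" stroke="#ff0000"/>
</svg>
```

G21
G90
G0 X213.037 Y58.103
M3 S169
G1 X245.881 Y103.988 F2765
G1 X269.197 Y52.601 F2765
G1 X213.037 Y58.103 F2765
M5
G0 X93.594 Y80.390
M3 S705
G1 X116.692 Y98.059 F1202
G1 X163.566 Y116.327 F1202
G1 X214.415 Y131.610 F1202
G1 X249.441 Y140.326 F1202
M5
G0 X0.000 Y0.000

1 u = 1 mm; y_m = 167.369 − y.

[1] `<polygon>` regular polygon, #ff8800→engrave S169 F2765: (213.037,58.103) → (245.881,103.988) → (269.197,52.601) → (213.037,58.103) (closed)

[2] `<path>` cubic bezier, #ff0000→cut S705 F1202: (93.594,80.390) → (116.692,98.059) → (163.566,116.327) → (214.415,131.610) → (249.441,140.326)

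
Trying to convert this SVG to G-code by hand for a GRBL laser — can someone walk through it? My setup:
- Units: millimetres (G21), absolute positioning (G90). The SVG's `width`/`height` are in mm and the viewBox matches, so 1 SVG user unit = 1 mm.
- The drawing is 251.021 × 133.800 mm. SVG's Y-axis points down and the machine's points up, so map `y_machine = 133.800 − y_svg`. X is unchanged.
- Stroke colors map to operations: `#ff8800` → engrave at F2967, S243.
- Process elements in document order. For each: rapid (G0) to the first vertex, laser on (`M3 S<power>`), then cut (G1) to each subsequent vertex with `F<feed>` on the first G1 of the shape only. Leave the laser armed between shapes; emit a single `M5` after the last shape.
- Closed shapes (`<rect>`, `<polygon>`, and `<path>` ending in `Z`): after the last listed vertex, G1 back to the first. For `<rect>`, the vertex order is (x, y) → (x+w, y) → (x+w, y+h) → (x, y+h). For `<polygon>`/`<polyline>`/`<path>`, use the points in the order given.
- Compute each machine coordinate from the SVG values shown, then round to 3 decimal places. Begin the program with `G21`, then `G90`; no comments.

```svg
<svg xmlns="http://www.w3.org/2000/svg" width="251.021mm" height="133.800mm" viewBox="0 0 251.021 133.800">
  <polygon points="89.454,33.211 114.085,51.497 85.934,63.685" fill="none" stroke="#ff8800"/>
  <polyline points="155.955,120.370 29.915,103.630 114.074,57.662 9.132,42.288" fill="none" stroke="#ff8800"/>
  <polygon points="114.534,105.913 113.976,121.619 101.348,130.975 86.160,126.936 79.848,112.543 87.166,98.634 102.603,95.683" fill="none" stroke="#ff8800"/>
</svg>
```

1 u = 1 mm; y_m = 133.800 − y.

[1] `<polygon>` regular polygon, #ff8800→engrave S243 F2967: (89.454,100.589) → (114.085,82.303) → (85.934,70.115) → (89.454,100.589) (closed)

[2] `<polyline>` open polyline, #ff8800→engrave S243 F2967: (155.955,13.430) → (29.915,30.170) → (114.074,76.138) → (9.132,91.512)

[3] `<polygon>` regular polygon, #ff8800→engrave S243 F2967: (114.534,27.887) → (113.976,12.181) → (101.348,2.825) → (86.160,6.864) → (79.848,21.257) → (87.166,35.166) → (102.603,38.117) → (114.534,27.887) (closed)

G21
G90
G0 X89.454 Y100.589
M3 S243
G1 X114.085 Y82.303 F2967
G1 X85.934 Y70.115
G1 X89.454 Y100.589
G0 X155.955 Y13.430
M3 S243
G1 X29.915 Y30.170 F2967
G1 X114.074 Y76.138
G1 X9.132 Y91.512
G0 X114.534 Y27.887
M3 S243
G1 X113.976 Y12.181 F2967
G1 X101.348 Y2.825
G1 X86.160 Y6.864
G1 X79.848 Y21.257
G1 X87.166 Y35.166
G1 X102.603 Y38.117
G1 X114.534 Y27.887
M5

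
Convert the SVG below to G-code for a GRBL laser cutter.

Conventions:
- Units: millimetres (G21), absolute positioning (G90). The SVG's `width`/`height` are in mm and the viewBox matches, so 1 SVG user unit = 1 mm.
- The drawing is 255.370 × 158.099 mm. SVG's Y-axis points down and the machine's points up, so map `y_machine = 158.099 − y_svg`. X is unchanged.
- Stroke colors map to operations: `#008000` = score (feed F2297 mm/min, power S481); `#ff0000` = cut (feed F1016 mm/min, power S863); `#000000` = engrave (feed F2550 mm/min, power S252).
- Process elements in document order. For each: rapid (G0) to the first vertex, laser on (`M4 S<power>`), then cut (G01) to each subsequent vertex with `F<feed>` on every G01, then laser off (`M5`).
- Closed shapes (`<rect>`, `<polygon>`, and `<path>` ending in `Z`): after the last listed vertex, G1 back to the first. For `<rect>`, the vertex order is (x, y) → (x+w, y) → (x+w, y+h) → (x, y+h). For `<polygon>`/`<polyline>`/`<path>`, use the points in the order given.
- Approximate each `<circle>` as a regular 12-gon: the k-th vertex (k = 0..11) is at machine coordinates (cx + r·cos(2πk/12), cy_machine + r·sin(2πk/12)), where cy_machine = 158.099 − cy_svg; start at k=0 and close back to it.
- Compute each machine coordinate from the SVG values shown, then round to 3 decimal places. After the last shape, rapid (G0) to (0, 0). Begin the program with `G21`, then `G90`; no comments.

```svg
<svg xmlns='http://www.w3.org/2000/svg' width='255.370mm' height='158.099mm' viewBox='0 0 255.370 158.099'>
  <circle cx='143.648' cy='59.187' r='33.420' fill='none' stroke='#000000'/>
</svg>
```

G21
G90
G0 X177.068 Y98.912
M4 S252
G01 X172.591 Y115.622 F2550
G01 X160.358 Y127.855 F2550
G01 X143.648 Y132.332 F2550
G01 X126.938 Y127.855 F2550
G01 X114.705 Y115.622 F2550
G01 X110.228 Y98.912 F2550
G01 X114.705 Y82.202 F2550
G01 X126.938 Y69.969 F2550
G01 X143.648 Y65.492 F2550
G01 X160.358 Y69.969 F2550
G01 X172.591 Y82.202 F2550
G01 X177.068 Y98.912 F2550
M5
G0 X0.000 Y0.000

viewBox `0 0 255.370 158.099` with mm width/height → 1 unit = 1 mm. Flip: y_m = 158.099 − y_svg.

**Shape 1** — `<circle>` circle, stroke `#000000` → engrave (S252, F2550). Machine vertices: (177.068,98.912) → (172.591,115.622) → (160.358,127.855) → (143.648,132.332) → (126.938,127.855) → (114.705,115.622) → (110.228,98.912) → (114.705,82.202) → (126.938,69.969) → (143.648,65.492) → (160.358,69.969) → (172.591,82.202) → (177.068,98.912). Closed: final G1 returns to the first vertex.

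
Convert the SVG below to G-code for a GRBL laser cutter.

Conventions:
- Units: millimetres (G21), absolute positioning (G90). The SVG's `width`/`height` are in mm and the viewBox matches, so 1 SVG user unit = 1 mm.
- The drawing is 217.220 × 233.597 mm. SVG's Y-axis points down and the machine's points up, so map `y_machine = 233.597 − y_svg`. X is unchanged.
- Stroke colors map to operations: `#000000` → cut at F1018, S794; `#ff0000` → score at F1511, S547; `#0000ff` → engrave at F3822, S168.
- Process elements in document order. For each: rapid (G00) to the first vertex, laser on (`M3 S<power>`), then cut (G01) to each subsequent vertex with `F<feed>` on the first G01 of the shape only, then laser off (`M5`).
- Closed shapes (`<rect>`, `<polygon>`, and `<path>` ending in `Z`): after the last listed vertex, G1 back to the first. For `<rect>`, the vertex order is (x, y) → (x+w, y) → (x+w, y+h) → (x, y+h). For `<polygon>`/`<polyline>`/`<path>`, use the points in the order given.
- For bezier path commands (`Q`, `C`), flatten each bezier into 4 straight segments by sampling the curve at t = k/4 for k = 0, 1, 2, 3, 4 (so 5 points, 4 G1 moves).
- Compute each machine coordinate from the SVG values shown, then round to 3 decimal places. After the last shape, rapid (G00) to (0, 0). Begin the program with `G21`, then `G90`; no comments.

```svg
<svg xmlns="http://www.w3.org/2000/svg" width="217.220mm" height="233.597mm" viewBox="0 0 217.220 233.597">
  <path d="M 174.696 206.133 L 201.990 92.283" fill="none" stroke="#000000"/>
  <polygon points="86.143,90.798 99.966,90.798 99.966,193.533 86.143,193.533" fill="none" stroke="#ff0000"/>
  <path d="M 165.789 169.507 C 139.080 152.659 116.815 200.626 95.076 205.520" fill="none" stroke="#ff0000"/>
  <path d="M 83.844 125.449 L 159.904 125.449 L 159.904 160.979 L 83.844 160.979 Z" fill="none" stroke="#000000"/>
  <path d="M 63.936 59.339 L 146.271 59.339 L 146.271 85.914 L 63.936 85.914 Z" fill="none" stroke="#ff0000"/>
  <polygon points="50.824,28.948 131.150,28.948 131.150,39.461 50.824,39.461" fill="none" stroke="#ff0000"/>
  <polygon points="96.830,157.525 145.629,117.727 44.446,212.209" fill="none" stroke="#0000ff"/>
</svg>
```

viewBox `0 0 217.220 233.597` with mm width/height → 1 unit = 1 mm. Flip: y_m = 233.597 − y_svg.

**Shape 1** — `<path>` line segment, stroke `#000000` → cut (S794, F1018). Machine vertices: (174.696,27.464) → (201.990,141.314). Open path.

**Shape 2** — `<polygon>` rectangle, stroke `#ff0000` → score (S547, F1511). Machine vertices: (86.143,142.799) → (99.966,142.799) → (99.966,40.064) → (86.143,40.064) → (86.143,142.799). Closed: final G1 returns to the first vertex.

**Shape 3** — `<path>` cubic bezier, stroke `#ff0000` → score (S547, F1511). Control points (SVG): P0=(165.789,169.507), P1=(139.080,152.659), P2=(116.815,200.626), P3=(95.076,205.520); sampled at t=k/4. Machine vertices: (165.789,64.090) → (146.529,66.259) → (128.569,54.237) → (111.540,38.138) → (95.076,28.077). Open path.

**Shape 4** — `<path>` rectangle, stroke `#000000` → cut (S794, F1018). Machine vertices: (83.844,108.148) → (159.904,108.148) → (159.904,72.618) → (83.844,72.618) → (83.844,108.148). Closed: final G1 returns to the first vertex.

**Shape 5** — `<path>` rectangle, stroke `#ff0000` → score (S547, F1511). Machine vertices: (63.936,174.258) → (146.271,174.258) → (146.271,147.683) → (63.936,147.683) → (63.936,174.258). Closed: final G1 returns to the first vertex.

**Shape 6** — `<polygon>` rectangle, stroke `#ff0000` → score (S547, F1511). Machine vertices: (50.824,204.649) → (131.150,204.649) → (131.150,194.136) → (50.824,194.136) → (50.824,204.649). Closed: final G1 returns to the first vertex.

**Shape 7** — `<polygon>` closed polygon, stroke `#0000ff` → engrave (S168, F3822). Machine vertices: (96.830,76.072) → (145.629,115.870) → (44.446,21.388) → (96.830,76.072). Closed: final G1 returns to the first vertex.

G21
G90
G00 X174.696 Y27.464
M3 S794
G01 X201.990 Y141.314 F1018
M5
G00 X86.143 Y142.799
M3 S547
G01 X99.966 Y142.799 F1511
G01 X99.966 Y40.064
G01 X86.143 Y40.064
G01 X86.143 Y142.799
M5
G00 X165.789 Y64.090
M3 S547
G01 X146.529 Y66.259 F1511
G01 X128.569 Y54.237
G01 X111.540 Y38.138
G01 X95.076 Y28.077
M5
G00 X83.844 Y108.148
M3 S794
G01 X159.904 Y108.148 F1018
G01 X159.904 Y72.618
G01 X83.844 Y72.618
G01 X83.844 Y108.148
M5
G00 X63.936 Y174.258
M3 S547
G01 X146.271 Y174.258 F1511
G01 X146.271 Y147.683
G01 X63.936 Y147.683
G01 X63.936 Y174.258
M5
G00 X50.824 Y204.649
M3 S547
G01 X131.150 Y204.649 F1511
G01 X131.150 Y194.136
G01 X50.824 Y194.136
G01 X50.824 Y204.649
M5
G00 X96.830 Y76.072
M3 S168
G01 X145.629 Y115.870 F3822
G01 X44.446 Y21.388
G01 X96.830 Y76.072
M5
G00 X0.000 Y0.000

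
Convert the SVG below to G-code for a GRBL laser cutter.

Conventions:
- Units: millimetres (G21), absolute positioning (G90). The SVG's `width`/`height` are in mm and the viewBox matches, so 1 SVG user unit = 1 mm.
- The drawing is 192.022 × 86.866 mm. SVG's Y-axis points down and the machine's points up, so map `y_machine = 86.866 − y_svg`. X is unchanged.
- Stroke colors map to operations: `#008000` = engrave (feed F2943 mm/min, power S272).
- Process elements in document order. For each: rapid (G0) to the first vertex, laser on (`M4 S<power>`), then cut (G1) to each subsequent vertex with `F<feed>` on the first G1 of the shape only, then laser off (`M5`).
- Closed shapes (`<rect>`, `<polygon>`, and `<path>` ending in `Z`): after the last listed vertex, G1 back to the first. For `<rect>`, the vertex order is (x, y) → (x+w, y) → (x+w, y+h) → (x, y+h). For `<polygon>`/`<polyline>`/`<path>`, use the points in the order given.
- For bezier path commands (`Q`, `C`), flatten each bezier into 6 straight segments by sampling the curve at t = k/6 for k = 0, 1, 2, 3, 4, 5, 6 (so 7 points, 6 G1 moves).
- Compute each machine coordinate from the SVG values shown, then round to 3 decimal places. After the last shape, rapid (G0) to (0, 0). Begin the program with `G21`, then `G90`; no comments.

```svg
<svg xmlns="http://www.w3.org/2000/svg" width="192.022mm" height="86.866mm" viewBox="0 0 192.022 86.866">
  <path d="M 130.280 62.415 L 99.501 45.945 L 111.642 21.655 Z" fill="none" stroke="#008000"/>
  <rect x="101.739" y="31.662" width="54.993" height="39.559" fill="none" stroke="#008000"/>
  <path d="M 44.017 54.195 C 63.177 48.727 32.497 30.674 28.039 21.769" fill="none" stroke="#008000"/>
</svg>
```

G21
G90
G0 X130.280 Y24.451
M4 S272
G1 X99.501 Y40.921 F2943
G1 X111.642 Y65.211
G1 X130.280 Y24.451
M5
G0 X101.739 Y55.204
M4 S272
G1 X156.732 Y55.204 F2943
G1 X156.732 Y15.645
G1 X101.739 Y15.645
G1 X101.739 Y55.204
M5
G0 X44.017 Y32.671
M4 S272
G1 X49.796 Y36.353 F2943
G1 X49.381 Y41.529
G1 X44.885 Y47.595
G1 X38.421 Y53.948
G1 X32.101 Y59.983
G1 X28.039 Y65.097
M5
G0 X0.000 Y0.000

viewBox `0 0 192.022 86.866` with mm width/height → 1 unit = 1 mm. Flip: y_m = 86.866 − y_svg.

**Shape 1** — `<path>` closed polygon, stroke `#008000` → engrave (S272, F2943). Machine vertices: (130.280,24.451) → (99.501,40.921) → (111.642,65.211) → (130.280,24.451). Closed: final G1 returns to the first vertex.

**Shape 2** — `<rect>` rectangle, stroke `#008000` → engrave (S272, F2943). Machine vertices: (101.739,55.204) → (156.732,55.204) → (156.732,15.645) → (101.739,15.645) → (101.739,55.204). Closed: final G1 returns to the first vertex.

**Shape 3** — `<path>` cubic bezier, stroke `#008000` → engrave (S272, F2943). Control points (SVG): P0=(44.017,54.195), P1=(63.177,48.727), P2=(32.497,30.674), P3=(28.039,21.769); sampled at t=k/6. Machine vertices: (44.017,32.671) → (49.796,36.353) → (49.381,41.529) → (44.885,47.595) → (38.421,53.948) → (32.101,59.983) → (28.039,65.097). Open path.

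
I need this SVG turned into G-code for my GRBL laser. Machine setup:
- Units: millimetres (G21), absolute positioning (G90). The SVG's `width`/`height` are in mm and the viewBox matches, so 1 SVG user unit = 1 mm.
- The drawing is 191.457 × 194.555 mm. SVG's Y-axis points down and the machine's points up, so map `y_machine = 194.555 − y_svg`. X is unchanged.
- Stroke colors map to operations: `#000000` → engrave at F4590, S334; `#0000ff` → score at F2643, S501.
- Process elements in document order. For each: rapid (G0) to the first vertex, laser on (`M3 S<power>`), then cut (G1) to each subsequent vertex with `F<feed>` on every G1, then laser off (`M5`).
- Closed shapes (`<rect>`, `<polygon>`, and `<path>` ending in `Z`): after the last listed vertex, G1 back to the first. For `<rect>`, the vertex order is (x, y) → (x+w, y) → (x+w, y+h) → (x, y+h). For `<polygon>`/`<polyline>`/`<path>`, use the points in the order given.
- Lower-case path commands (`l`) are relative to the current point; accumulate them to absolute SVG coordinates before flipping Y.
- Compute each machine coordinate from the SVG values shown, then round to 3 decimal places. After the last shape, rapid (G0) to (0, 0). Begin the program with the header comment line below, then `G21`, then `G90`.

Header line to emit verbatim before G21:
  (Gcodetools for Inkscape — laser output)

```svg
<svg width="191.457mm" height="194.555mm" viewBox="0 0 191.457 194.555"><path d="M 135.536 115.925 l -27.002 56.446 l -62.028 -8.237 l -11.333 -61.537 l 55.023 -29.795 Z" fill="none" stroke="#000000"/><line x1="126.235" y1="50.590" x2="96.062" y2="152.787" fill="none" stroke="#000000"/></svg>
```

(Gcodetools for Inkscape — laser output)
G21
G90
G0 X135.536 Y78.630
M3 S334
G1 X108.534 Y22.184 F4590
G1 X46.506 Y30.421 F4590
G1 X35.173 Y91.958 F4590
G1 X90.196 Y121.753 F4590
G1 X135.536 Y78.630 F4590
M5
G0 X126.235 Y143.965
M3 S334
G1 X96.062 Y41.768 F4590
M5
G0 X0.000 Y0.000

viewBox `0 0 191.457 194.555` with mm width/height → 1 unit = 1 mm. Flip: y_m = 194.555 − y_svg.

**Shape 1** — `<path>` regular polygon, stroke `#000000` → engrave (S334, F4590). Machine vertices: (135.536,78.630) → (108.534,22.184) → (46.506,30.421) → (35.173,91.958) → (90.196,121.753) → (135.536,78.630). Closed: final G1 returns to the first vertex.

**Shape 2** — `<line>` line segment, stroke `#000000` → engrave (S334, F4590). Machine vertices: (126.235,143.965) → (96.062,41.768). Open path.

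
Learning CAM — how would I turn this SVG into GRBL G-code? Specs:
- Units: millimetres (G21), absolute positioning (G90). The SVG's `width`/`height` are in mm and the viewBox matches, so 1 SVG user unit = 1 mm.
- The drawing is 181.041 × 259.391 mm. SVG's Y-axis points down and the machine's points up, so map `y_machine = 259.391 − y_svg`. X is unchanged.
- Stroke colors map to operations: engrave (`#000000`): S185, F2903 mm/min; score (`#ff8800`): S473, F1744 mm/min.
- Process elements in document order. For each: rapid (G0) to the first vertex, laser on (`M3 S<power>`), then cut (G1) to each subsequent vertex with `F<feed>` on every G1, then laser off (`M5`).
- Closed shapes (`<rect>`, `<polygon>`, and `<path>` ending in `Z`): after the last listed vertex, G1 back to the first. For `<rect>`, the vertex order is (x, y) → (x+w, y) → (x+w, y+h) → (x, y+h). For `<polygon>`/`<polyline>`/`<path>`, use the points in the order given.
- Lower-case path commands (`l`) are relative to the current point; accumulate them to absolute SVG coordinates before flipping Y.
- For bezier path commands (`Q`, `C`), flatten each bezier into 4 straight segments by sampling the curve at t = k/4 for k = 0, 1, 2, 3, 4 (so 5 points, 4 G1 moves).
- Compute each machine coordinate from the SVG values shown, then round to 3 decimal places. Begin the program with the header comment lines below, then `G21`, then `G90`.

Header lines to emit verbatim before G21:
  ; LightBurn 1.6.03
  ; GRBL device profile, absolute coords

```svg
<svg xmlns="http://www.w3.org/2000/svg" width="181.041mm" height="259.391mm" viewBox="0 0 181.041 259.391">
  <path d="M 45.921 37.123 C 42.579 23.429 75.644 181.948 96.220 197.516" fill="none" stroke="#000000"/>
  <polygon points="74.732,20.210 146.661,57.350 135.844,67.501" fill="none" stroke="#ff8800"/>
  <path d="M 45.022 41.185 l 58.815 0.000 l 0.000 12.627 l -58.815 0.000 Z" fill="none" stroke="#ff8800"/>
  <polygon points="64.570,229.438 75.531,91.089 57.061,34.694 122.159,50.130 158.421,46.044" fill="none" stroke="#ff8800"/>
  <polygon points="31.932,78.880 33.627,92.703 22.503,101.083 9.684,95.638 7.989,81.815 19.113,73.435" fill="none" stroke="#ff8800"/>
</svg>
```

; LightBurn 1.6.03
; GRBL device profile, absolute coords
G21
G90
G0 X45.921 Y222.268
M3 S185
G1 X49.477 Y205.173 F2903
G1 X62.101 Y153.045 F2903
G1 X79.210 Y95.430 F2903
G1 X96.220 Y61.875 F2903
M5
G0 X74.732 Y239.181
M3 S473
G1 X146.661 Y202.041 F1744
G1 X135.844 Y191.890 F1744
G1 X74.732 Y239.181 F1744
M5
G0 X45.022 Y218.206
M3 S473
G1 X103.837 Y218.206 F1744
G1 X103.837 Y205.579 F1744
G1 X45.022 Y205.579 F1744
G1 X45.022 Y218.206 F1744
M5
G0 X64.570 Y29.953
M3 S473
G1 X75.531 Y168.302 F1744
G1 X57.061 Y224.697 F1744
G1 X122.159 Y209.261 F1744
G1 X158.421 Y213.347 F1744
G1 X64.570 Y29.953 F1744
M5
G0 X31.932 Y180.511
M3 S473
G1 X33.627 Y166.688 F1744
G1 X22.503 Y158.308 F1744
G1 X9.684 Y163.753 F1744
G1 X7.989 Y177.576 F1744
G1 X19.113 Y185.956 F1744
G1 X31.932 Y180.511 F1744
M5

Since the viewBox matches the mm dimensions, user units are millimetres directly. The only transform is the Y-flip y_m = 259.391 − y_svg.

Shape 1 is a cubic bezier drawn with `<path>`. Its stroke #000000 means engrave at S185, F2903. After flipping Y the toolpath is (45.921,222.268) → (49.477,205.173) → (62.101,153.045) → (79.210,95.430) → (96.220,61.875).

Shape 2 is a closed polygon drawn with `<polygon>`. Its stroke #ff8800 means score at S473, F1744. After flipping Y the toolpath is (74.732,239.181) → (146.661,202.041) → (135.844,191.890) → (74.732,239.181), returning to the start.

Shape 3 is a rectangle drawn with `<path>`. Its stroke #ff8800 means score at S473, F1744. After flipping Y the toolpath is (45.022,218.206) → (103.837,218.206) → (103.837,205.579) → (45.022,205.579) → (45.022,218.206), returning to the start.

Shape 4 is a closed polygon drawn with `<polygon>`. Its stroke #ff8800 means score at S473, F1744. After flipping Y the toolpath is (64.570,29.953) → (75.531,168.302) → (57.061,224.697) → (122.159,209.261) → (158.421,213.347) → (64.570,29.953), returning to the start.

Shape 5 is a regular polygon drawn with `<polygon>`. Its stroke #ff8800 means score at S473, F1744. After flipping Y the toolpath is (31.932,180.511) → (33.627,166.688) → (22.503,158.308) → (9.684,163.753) → (7.989,177.576) → (19.113,185.956) → (31.932,180.511), returning to the start.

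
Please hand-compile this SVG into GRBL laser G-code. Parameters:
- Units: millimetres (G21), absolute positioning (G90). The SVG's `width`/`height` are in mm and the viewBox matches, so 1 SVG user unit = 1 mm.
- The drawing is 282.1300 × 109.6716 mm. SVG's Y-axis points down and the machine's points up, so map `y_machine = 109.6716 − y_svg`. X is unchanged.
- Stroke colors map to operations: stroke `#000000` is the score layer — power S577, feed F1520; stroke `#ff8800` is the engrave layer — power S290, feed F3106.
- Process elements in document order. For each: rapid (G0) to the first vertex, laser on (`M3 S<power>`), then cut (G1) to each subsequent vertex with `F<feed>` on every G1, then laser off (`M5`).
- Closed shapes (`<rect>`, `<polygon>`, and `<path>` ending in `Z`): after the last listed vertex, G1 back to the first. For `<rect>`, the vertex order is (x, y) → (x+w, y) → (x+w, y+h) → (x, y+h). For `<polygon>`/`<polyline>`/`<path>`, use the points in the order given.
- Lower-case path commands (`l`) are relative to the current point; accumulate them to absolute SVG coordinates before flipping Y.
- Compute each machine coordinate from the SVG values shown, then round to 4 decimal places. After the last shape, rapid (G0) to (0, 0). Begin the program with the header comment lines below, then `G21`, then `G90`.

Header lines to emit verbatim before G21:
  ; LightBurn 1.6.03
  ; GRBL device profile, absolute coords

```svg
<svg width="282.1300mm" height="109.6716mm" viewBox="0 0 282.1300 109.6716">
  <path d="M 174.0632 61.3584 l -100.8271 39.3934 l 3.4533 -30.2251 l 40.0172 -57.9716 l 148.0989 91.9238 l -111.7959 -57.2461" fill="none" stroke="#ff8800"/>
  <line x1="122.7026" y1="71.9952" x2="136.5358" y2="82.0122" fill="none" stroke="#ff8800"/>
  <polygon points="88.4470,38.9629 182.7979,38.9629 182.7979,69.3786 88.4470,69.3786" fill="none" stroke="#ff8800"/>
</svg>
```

; LightBurn 1.6.03
; GRBL device profile, absolute coords
G21
G90
G0 X174.0632 Y48.3132
M3 S290
G1 X73.2361 Y8.9198 F3106
G1 X76.6894 Y39.1449 F3106
G1 X116.7066 Y97.1165 F3106
G1 X264.8055 Y5.1927 F3106
G1 X153.0096 Y62.4388 F3106
M5
G0 X122.7026 Y37.6764
M3 S290
G1 X136.5358 Y27.6594 F3106
M5
G0 X88.4470 Y70.7087
M3 S290
G1 X182.7979 Y70.7087 F3106
G1 X182.7979 Y40.2930 F3106
G1 X88.4470 Y40.2930 F3106
G1 X88.4470 Y70.7087 F3106
M5
G0 X0.0000 Y0.0000

viewBox `0 0 282.1300 109.6716` with mm width/height → 1 unit = 1 mm. Flip: y_m = 109.6716 − y_svg.

**Shape 1** — `<path>` open polyline, stroke `#ff8800` → engrave (S290, F3106). Machine vertices: (174.0632,48.3132) → (73.2361,8.9198) → (76.6894,39.1449) → (116.7066,97.1165) → (264.8055,5.1927) → (153.0096,62.4388). Open path.

**Shape 2** — `<line>` line segment, stroke `#ff8800` → engrave (S290, F3106). Machine vertices: (122.7026,37.6764) → (136.5358,27.6594). Open path.

**Shape 3** — `<polygon>` rectangle, stroke `#ff8800` → engrave (S290, F3106). Machine vertices: (88.4470,70.7087) → (182.7979,70.7087) → (182.7979,40.2930) → (88.4470,40.2930) → (88.4470,70.7087). Closed: final G1 returns to the first vertex.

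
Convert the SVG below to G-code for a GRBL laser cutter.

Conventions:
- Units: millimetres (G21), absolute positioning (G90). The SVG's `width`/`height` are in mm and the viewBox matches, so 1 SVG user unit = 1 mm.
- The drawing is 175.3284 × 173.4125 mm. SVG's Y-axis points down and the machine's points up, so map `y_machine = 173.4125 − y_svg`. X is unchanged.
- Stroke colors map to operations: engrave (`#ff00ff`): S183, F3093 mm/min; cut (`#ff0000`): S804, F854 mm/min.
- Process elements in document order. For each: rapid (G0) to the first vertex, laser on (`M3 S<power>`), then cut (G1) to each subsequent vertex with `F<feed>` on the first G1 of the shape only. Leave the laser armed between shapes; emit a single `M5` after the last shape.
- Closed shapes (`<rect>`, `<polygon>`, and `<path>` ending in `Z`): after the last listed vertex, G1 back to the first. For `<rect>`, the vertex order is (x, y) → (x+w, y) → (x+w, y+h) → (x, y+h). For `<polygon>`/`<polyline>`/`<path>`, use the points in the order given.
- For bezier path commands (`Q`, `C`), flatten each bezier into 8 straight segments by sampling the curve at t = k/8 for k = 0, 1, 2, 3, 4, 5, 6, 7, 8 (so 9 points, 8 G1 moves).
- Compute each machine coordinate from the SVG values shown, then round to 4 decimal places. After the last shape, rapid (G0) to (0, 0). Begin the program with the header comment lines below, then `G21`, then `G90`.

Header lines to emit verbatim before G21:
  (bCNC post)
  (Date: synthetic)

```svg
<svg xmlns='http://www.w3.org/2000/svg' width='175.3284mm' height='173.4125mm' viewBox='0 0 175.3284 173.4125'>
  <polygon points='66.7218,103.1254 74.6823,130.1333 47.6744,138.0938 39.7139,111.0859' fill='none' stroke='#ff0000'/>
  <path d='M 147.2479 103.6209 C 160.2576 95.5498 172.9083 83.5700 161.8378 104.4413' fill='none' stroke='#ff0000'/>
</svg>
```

(bCNC post)
(Date: synthetic)
G21
G90
G0 X66.7218 Y70.2871
M3 S804
G1 X74.6823 Y43.2792 F854
G1 X47.6744 Y35.3187
G1 X39.7139 Y62.3266
G1 X66.7218 Y70.2871
G0 X147.2479 Y69.7916
M3 S804
G1 X152.0641 Y72.9297 F854
G1 X156.5728 Y76.0034
G1 X160.5004 Y78.5821
G1 X163.5729 Y80.2348
G1 X165.5167 Y80.5309
G1 X166.0580 Y79.0395
G1 X164.9229 Y75.3298
G1 X161.8378 Y68.9712
M5
G0 X0.0000 Y0.0000

1 u = 1 mm; y_m = 173.4125 − y.

[1] `<polygon>` regular polygon, #ff0000→cut S804 F854: (66.7218,70.2871) → (74.6823,43.2792) → (47.6744,35.3187) → (39.7139,62.3266) → (66.7218,70.2871) (closed)

[2] `<path>` cubic bezier, #ff0000→cut S804 F854: (147.2479,69.7916) → (152.0641,72.9297) → (156.5728,76.0034) → (160.5004,78.5821) → (163.5729,80.2348) → (165.5167,80.5309) → (166.0580,79.0395) → (164.9229,75.3298) → (161.8378,68.9712)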